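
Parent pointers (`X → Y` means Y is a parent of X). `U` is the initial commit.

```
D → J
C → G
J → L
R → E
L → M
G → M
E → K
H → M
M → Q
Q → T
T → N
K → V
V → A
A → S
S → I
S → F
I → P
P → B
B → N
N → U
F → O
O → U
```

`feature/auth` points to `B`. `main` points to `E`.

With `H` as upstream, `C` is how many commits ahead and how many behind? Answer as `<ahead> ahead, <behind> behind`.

Reachable from C: {C, G, M, N, Q, T, U}.
Reachable from H: {H, M, N, Q, T, U}.
Only in C's history (ahead): {C, G} — 2.
Only in H's history (behind): {H} — 1.

2 ahead, 1 behind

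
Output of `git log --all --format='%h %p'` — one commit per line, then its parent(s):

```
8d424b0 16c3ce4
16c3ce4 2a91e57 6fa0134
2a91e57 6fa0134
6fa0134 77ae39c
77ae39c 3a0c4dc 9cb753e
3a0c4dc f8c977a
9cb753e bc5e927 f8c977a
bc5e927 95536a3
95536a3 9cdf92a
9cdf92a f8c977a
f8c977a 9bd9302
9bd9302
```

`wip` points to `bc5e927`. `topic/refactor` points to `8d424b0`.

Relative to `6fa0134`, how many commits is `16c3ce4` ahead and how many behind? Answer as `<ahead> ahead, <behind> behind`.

2 ahead, 0 behind

Reachable from 16c3ce4: {16c3ce4, 2a91e57, 3a0c4dc, 6fa0134, 77ae39c, 95536a3, 9bd9302, 9cb753e, 9cdf92a, bc5e927, f8c977a}.
Reachable from 6fa0134: {3a0c4dc, 6fa0134, 77ae39c, 95536a3, 9bd9302, 9cb753e, 9cdf92a, bc5e927, f8c977a}.
Only in 16c3ce4's history (ahead): {16c3ce4, 2a91e57} — 2.
Only in 6fa0134's history (behind): {} — 0.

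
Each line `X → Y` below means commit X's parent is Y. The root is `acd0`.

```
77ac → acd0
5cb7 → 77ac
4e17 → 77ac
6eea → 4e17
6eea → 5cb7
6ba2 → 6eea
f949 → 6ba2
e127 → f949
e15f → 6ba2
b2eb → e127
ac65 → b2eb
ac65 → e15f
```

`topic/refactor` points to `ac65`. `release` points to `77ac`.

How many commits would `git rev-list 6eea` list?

Walking parent pointers from 6eea: reachable set = {4e17, 5cb7, 6eea, 77ac, acd0}.
That is 5 commits.

5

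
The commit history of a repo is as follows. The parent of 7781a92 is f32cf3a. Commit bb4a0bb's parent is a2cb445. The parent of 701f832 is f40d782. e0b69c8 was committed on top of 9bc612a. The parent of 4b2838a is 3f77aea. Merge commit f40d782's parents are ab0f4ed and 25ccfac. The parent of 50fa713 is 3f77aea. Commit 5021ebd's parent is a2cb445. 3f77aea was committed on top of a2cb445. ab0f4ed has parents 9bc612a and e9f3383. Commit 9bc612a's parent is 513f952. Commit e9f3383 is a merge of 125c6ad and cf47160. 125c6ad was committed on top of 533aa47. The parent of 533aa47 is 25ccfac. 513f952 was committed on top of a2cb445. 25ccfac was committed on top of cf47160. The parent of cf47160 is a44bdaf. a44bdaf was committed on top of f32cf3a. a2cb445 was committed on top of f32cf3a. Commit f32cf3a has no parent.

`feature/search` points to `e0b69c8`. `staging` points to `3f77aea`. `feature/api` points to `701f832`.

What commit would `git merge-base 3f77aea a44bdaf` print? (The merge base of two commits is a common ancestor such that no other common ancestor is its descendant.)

Ancestors of 3f77aea: {3f77aea, a2cb445, f32cf3a}.
Ancestors of a44bdaf: {a44bdaf, f32cf3a}.
Common ancestors: {f32cf3a}.
The only common ancestor is f32cf3a, so it is the merge base.

f32cf3a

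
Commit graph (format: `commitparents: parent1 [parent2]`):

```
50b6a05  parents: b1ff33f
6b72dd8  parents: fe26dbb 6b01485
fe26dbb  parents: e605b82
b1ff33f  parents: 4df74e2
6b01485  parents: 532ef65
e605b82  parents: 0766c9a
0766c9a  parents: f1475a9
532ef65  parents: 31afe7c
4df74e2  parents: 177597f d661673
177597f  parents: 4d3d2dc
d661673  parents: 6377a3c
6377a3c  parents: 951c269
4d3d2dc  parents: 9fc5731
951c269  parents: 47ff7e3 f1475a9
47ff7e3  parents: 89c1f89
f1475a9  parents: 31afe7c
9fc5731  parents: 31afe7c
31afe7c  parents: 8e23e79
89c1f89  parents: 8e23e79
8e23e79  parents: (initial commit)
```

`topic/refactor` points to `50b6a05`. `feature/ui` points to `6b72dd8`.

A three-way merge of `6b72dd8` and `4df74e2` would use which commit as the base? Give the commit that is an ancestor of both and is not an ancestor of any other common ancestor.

f1475a9

Ancestors of 6b72dd8: {0766c9a, 31afe7c, 532ef65, 6b01485, 6b72dd8, 8e23e79, e605b82, f1475a9, fe26dbb}.
Ancestors of 4df74e2: {177597f, 31afe7c, 47ff7e3, 4d3d2dc, 4df74e2, 6377a3c, 89c1f89, 8e23e79, 951c269, 9fc5731, d661673, f1475a9}.
Common ancestors: {31afe7c, 8e23e79, f1475a9}.
Among these, f1475a9 is not an ancestor of any other common ancestor — it is the merge base.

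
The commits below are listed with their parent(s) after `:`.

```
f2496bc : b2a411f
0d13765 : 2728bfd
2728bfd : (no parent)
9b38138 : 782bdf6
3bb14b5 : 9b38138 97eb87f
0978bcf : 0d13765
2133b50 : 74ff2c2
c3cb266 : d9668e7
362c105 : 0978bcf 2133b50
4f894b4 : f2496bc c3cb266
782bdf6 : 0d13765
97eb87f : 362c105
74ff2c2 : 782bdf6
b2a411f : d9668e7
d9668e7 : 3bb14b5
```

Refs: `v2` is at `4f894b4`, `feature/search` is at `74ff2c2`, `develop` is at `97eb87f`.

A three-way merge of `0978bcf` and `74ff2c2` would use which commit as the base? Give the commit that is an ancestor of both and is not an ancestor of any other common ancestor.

0d13765

Ancestors of 0978bcf: {0978bcf, 0d13765, 2728bfd}.
Ancestors of 74ff2c2: {0d13765, 2728bfd, 74ff2c2, 782bdf6}.
Common ancestors: {0d13765, 2728bfd}.
Among these, 0d13765 is not an ancestor of any other common ancestor — it is the merge base.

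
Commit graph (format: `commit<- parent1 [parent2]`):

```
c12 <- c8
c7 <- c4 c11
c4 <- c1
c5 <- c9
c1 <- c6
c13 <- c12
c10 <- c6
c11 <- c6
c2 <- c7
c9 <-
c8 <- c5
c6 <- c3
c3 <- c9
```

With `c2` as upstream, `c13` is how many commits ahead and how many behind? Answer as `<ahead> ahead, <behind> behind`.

Reachable from c13: {c12, c13, c5, c8, c9}.
Reachable from c2: {c1, c11, c2, c3, c4, c6, c7, c9}.
Only in c13's history (ahead): {c12, c13, c5, c8} — 4.
Only in c2's history (behind): {c1, c11, c2, c3, c4, c6, c7} — 7.

4 ahead, 7 behind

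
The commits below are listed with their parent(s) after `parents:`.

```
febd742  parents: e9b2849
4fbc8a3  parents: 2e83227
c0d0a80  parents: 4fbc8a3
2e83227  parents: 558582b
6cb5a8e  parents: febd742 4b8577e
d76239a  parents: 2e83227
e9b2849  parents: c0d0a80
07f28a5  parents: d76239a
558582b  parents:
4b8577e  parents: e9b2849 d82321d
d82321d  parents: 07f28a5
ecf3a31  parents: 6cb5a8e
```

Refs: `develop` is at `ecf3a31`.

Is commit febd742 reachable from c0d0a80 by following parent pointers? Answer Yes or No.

Ancestors of c0d0a80: {2e83227, 4fbc8a3, 558582b, c0d0a80}.
febd742 is not in that set, so it is not an ancestor of c0d0a80.

No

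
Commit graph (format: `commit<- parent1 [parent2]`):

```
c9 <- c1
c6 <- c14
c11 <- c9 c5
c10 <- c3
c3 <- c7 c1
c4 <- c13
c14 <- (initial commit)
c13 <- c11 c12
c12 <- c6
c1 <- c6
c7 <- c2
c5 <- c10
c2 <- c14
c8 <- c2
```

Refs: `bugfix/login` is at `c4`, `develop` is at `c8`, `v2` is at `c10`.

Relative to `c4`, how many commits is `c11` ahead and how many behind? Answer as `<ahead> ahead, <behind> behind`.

0 ahead, 3 behind

Reachable from c11: {c1, c10, c11, c14, c2, c3, c5, c6, c7, c9}.
Reachable from c4: {c1, c10, c11, c12, c13, c14, c2, c3, c4, c5, c6, c7, c9}.
Only in c11's history (ahead): {} — 0.
Only in c4's history (behind): {c12, c13, c4} — 3.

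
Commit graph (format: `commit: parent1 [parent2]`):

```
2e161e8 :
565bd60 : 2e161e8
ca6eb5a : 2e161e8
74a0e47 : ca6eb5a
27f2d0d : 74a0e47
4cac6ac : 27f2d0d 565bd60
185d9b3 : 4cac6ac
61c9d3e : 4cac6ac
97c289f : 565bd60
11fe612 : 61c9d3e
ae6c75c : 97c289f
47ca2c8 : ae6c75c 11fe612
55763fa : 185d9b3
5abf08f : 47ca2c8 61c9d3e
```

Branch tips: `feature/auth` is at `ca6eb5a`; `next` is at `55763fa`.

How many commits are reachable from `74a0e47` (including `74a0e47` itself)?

Walking parent pointers from 74a0e47: reachable set = {2e161e8, 74a0e47, ca6eb5a}.
That is 3 commits.

3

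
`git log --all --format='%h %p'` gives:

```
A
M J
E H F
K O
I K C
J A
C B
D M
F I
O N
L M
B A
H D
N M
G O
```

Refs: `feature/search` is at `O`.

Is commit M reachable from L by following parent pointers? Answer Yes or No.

Yes

Ancestors of L (commits reachable by following parents): {A, J, L, M}.
M is in that set, so it is an ancestor of L.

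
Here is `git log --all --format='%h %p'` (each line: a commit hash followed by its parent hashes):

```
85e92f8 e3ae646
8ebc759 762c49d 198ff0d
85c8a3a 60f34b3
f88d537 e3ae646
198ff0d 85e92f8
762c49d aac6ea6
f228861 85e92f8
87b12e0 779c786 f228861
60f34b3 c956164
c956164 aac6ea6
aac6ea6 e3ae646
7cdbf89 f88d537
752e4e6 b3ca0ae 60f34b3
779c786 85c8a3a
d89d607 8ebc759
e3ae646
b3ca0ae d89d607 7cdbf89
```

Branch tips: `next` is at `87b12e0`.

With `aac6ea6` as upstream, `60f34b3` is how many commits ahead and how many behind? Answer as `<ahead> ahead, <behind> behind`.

Reachable from 60f34b3: {60f34b3, aac6ea6, c956164, e3ae646}.
Reachable from aac6ea6: {aac6ea6, e3ae646}.
Only in 60f34b3's history (ahead): {60f34b3, c956164} — 2.
Only in aac6ea6's history (behind): {} — 0.

2 ahead, 0 behind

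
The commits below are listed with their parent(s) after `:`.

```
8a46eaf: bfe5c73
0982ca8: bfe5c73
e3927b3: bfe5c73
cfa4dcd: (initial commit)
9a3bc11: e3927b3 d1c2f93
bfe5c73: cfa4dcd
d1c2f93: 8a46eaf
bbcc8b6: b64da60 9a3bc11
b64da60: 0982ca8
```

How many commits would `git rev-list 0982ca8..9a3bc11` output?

4

Reachable from 9a3bc11: {8a46eaf, 9a3bc11, bfe5c73, cfa4dcd, d1c2f93, e3927b3}.
Reachable from 0982ca8: {0982ca8, bfe5c73, cfa4dcd}.
In 9a3bc11's history but not 0982ca8's: {8a46eaf, 9a3bc11, d1c2f93, e3927b3} — 4 commits.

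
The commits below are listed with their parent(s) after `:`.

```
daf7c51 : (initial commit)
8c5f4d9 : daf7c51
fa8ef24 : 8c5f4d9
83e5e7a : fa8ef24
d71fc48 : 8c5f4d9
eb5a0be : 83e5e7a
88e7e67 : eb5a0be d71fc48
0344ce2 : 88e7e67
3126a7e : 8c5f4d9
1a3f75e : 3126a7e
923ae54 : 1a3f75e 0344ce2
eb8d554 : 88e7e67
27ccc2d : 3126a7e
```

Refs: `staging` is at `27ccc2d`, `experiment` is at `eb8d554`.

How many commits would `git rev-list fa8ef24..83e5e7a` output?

1

Reachable from 83e5e7a: {83e5e7a, 8c5f4d9, daf7c51, fa8ef24}.
Reachable from fa8ef24: {8c5f4d9, daf7c51, fa8ef24}.
In 83e5e7a's history but not fa8ef24's: {83e5e7a} — 1 commit.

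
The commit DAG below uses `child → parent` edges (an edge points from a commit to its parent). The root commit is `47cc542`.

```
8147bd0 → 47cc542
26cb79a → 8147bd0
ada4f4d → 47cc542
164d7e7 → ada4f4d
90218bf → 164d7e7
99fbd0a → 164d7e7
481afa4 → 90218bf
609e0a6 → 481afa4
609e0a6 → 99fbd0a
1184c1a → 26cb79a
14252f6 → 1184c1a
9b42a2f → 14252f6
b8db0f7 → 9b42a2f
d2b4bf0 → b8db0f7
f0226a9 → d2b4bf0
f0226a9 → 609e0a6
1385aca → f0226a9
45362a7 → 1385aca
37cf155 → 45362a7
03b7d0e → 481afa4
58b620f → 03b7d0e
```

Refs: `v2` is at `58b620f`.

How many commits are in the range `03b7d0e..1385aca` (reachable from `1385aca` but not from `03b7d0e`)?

Reachable from 1385aca: {1184c1a, 1385aca, 14252f6, 164d7e7, 26cb79a, 47cc542, 481afa4, 609e0a6, 8147bd0, 90218bf, 99fbd0a, 9b42a2f, ada4f4d, b8db0f7, d2b4bf0, f0226a9}.
Reachable from 03b7d0e: {03b7d0e, 164d7e7, 47cc542, 481afa4, 90218bf, ada4f4d}.
In 1385aca's history but not 03b7d0e's: {1184c1a, 1385aca, 14252f6, 26cb79a, 609e0a6, 8147bd0, 99fbd0a, 9b42a2f, b8db0f7, d2b4bf0, f0226a9} — 11 commits.

11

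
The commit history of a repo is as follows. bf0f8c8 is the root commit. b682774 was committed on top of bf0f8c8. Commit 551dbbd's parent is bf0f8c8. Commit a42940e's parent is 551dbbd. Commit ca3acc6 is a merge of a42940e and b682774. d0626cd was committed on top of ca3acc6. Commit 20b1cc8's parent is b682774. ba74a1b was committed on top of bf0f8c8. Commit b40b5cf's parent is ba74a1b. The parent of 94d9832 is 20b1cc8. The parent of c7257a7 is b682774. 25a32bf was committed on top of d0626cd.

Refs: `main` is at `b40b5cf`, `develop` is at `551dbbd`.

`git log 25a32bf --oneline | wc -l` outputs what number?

Walking parent pointers from 25a32bf: reachable set = {25a32bf, 551dbbd, a42940e, b682774, bf0f8c8, ca3acc6, d0626cd}.
That is 7 commits.

7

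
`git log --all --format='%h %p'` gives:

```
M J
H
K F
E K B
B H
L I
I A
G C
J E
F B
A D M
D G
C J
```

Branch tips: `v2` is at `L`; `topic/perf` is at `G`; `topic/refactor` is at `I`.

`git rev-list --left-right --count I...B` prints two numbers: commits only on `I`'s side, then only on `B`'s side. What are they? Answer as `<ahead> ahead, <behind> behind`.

10 ahead, 0 behind

Reachable from I: {A, B, C, D, E, F, G, H, I, J, K, M}.
Reachable from B: {B, H}.
Only in I's history (ahead): {A, C, D, E, F, G, I, J, K, M} — 10.
Only in B's history (behind): {} — 0.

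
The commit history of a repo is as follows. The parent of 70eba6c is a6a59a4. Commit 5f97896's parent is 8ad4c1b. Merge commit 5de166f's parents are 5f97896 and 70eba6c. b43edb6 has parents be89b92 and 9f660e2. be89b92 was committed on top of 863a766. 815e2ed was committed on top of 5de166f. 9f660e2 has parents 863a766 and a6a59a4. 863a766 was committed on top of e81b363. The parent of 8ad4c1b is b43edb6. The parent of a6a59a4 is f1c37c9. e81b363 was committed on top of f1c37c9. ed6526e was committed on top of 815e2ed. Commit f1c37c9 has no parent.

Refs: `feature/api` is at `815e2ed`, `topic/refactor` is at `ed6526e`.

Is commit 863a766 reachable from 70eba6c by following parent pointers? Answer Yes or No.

Ancestors of 70eba6c: {70eba6c, a6a59a4, f1c37c9}.
863a766 is not in that set, so it is not an ancestor of 70eba6c.

No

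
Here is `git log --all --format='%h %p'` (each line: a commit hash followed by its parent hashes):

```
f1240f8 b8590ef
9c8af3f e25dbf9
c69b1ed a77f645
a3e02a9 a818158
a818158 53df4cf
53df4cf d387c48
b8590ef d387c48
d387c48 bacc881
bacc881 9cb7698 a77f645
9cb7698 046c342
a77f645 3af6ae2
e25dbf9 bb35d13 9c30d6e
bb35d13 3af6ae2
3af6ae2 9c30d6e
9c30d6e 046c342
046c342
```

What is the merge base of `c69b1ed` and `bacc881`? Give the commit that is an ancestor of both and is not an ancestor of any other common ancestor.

Ancestors of c69b1ed: {046c342, 3af6ae2, 9c30d6e, a77f645, c69b1ed}.
Ancestors of bacc881: {046c342, 3af6ae2, 9c30d6e, 9cb7698, a77f645, bacc881}.
Common ancestors: {046c342, 3af6ae2, 9c30d6e, a77f645}.
Among these, a77f645 is not an ancestor of any other common ancestor — it is the merge base.

a77f645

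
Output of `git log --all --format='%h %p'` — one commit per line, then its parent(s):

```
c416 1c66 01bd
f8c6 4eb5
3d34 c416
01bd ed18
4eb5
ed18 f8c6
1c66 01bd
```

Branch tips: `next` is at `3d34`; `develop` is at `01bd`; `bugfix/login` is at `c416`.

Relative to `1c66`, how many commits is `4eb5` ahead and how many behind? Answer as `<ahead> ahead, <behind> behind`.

0 ahead, 4 behind

Reachable from 4eb5: {4eb5}.
Reachable from 1c66: {01bd, 1c66, 4eb5, ed18, f8c6}.
Only in 4eb5's history (ahead): {} — 0.
Only in 1c66's history (behind): {01bd, 1c66, ed18, f8c6} — 4.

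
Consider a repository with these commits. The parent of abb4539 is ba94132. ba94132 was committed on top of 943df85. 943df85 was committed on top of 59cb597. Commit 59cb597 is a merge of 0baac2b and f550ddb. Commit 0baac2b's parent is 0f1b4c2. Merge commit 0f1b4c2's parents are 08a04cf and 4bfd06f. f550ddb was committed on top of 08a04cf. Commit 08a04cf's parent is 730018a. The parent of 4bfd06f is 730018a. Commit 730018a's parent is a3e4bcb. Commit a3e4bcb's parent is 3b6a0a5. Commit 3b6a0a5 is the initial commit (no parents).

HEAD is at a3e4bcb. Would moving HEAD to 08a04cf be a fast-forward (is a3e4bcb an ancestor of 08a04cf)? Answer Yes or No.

A fast-forward from a3e4bcb to 08a04cf is possible iff a3e4bcb is an ancestor of 08a04cf.
Ancestors of 08a04cf: {08a04cf, 3b6a0a5, 730018a, a3e4bcb}.
a3e4bcb is among them, so fast-forward is possible.

Yes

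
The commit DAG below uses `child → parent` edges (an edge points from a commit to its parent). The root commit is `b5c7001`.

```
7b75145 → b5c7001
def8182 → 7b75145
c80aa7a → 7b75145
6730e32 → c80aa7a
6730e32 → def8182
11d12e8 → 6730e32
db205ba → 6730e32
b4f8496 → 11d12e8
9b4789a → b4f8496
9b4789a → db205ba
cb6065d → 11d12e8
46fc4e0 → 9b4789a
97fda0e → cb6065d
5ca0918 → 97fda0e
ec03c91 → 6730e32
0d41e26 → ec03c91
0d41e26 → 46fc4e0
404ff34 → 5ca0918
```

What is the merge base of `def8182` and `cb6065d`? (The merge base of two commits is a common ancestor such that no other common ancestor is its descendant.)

Ancestors of def8182: {7b75145, b5c7001, def8182}.
Ancestors of cb6065d: {11d12e8, 6730e32, 7b75145, b5c7001, c80aa7a, cb6065d, def8182}.
Common ancestors: {7b75145, b5c7001, def8182}.
Among these, def8182 is not an ancestor of any other common ancestor — it is the merge base.

def8182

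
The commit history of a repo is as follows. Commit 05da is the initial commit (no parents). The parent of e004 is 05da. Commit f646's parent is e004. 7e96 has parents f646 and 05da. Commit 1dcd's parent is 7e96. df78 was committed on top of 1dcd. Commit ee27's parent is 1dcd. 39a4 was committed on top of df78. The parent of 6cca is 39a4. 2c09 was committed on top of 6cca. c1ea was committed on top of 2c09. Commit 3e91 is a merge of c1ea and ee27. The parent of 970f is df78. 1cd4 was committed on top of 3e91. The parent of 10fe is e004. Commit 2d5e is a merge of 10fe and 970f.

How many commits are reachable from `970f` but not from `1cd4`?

1

Reachable from 970f: {05da, 1dcd, 7e96, 970f, df78, e004, f646}.
Reachable from 1cd4: {05da, 1cd4, 1dcd, 2c09, 39a4, 3e91, 6cca, 7e96, c1ea, df78, e004, ee27, f646}.
In 970f's history but not 1cd4's: {970f} — 1 commit.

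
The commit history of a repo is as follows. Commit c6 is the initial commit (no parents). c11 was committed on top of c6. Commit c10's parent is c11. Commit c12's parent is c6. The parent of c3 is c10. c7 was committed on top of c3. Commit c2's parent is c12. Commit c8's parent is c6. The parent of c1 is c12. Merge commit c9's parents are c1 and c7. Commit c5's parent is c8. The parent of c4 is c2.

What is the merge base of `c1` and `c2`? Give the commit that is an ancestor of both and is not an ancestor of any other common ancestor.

Ancestors of c1: {c1, c12, c6}.
Ancestors of c2: {c12, c2, c6}.
Common ancestors: {c12, c6}.
Among these, c12 is not an ancestor of any other common ancestor — it is the merge base.

c12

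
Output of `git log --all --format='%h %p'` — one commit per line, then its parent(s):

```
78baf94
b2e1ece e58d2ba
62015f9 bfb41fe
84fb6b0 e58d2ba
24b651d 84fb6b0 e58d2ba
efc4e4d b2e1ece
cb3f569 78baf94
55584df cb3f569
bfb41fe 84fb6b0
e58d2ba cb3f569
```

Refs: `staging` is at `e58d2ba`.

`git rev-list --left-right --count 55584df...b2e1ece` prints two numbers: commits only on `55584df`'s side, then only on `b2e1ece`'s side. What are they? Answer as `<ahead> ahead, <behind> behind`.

1 ahead, 2 behind

Reachable from 55584df: {55584df, 78baf94, cb3f569}.
Reachable from b2e1ece: {78baf94, b2e1ece, cb3f569, e58d2ba}.
Only in 55584df's history (ahead): {55584df} — 1.
Only in b2e1ece's history (behind): {b2e1ece, e58d2ba} — 2.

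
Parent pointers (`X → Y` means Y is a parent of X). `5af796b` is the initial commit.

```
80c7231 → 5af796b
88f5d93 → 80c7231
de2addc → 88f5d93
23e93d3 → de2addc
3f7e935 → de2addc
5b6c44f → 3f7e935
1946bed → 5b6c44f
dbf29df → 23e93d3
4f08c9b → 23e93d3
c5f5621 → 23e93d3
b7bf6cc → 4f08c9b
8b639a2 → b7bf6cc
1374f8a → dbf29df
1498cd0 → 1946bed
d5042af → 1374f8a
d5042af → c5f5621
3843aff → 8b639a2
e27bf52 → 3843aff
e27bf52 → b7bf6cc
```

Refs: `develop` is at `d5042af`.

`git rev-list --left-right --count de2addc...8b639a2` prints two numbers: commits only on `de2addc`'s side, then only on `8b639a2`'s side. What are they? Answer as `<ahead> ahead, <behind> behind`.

0 ahead, 4 behind

Reachable from de2addc: {5af796b, 80c7231, 88f5d93, de2addc}.
Reachable from 8b639a2: {23e93d3, 4f08c9b, 5af796b, 80c7231, 88f5d93, 8b639a2, b7bf6cc, de2addc}.
Only in de2addc's history (ahead): {} — 0.
Only in 8b639a2's history (behind): {23e93d3, 4f08c9b, 8b639a2, b7bf6cc} — 4.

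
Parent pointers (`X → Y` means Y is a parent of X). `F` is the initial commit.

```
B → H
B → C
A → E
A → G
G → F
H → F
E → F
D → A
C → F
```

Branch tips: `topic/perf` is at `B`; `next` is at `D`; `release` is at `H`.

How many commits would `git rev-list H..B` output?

Reachable from B: {B, C, F, H}.
Reachable from H: {F, H}.
In B's history but not H's: {B, C} — 2 commits.

2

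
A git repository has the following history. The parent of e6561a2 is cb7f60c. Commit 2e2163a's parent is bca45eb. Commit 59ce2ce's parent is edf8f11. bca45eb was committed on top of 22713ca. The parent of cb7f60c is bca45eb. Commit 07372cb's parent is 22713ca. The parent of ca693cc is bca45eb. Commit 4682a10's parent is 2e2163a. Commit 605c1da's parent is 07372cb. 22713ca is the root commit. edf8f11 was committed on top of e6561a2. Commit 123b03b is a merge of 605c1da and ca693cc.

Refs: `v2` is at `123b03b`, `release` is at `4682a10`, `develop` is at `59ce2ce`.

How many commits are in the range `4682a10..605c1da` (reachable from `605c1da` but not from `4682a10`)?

2

Reachable from 605c1da: {07372cb, 22713ca, 605c1da}.
Reachable from 4682a10: {22713ca, 2e2163a, 4682a10, bca45eb}.
In 605c1da's history but not 4682a10's: {07372cb, 605c1da} — 2 commits.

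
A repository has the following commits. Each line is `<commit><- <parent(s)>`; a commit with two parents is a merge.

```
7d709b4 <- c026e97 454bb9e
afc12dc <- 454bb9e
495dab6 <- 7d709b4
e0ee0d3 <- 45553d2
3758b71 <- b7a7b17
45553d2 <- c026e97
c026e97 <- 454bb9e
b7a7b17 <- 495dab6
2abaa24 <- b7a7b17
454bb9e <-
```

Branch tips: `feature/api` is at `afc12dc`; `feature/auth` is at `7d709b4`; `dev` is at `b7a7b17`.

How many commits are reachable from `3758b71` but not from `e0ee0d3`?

4

Reachable from 3758b71: {3758b71, 454bb9e, 495dab6, 7d709b4, b7a7b17, c026e97}.
Reachable from e0ee0d3: {454bb9e, 45553d2, c026e97, e0ee0d3}.
In 3758b71's history but not e0ee0d3's: {3758b71, 495dab6, 7d709b4, b7a7b17} — 4 commits.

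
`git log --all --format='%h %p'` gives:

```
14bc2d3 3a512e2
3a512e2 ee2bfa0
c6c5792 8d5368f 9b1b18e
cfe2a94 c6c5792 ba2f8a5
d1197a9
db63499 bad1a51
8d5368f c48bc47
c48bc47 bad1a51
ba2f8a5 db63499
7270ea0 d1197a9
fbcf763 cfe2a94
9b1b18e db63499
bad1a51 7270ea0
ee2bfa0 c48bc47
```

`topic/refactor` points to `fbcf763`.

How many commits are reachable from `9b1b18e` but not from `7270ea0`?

3

Reachable from 9b1b18e: {7270ea0, 9b1b18e, bad1a51, d1197a9, db63499}.
Reachable from 7270ea0: {7270ea0, d1197a9}.
In 9b1b18e's history but not 7270ea0's: {9b1b18e, bad1a51, db63499} — 3 commits.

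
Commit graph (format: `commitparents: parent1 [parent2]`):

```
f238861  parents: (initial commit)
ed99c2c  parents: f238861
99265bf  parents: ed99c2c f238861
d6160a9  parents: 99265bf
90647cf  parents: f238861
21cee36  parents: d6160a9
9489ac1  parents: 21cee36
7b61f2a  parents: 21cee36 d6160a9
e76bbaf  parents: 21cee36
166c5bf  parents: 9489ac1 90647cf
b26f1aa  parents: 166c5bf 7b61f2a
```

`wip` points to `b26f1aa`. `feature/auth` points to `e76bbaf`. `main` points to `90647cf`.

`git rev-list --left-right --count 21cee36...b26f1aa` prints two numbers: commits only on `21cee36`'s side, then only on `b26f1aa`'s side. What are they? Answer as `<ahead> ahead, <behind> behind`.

Reachable from 21cee36: {21cee36, 99265bf, d6160a9, ed99c2c, f238861}.
Reachable from b26f1aa: {166c5bf, 21cee36, 7b61f2a, 90647cf, 9489ac1, 99265bf, b26f1aa, d6160a9, ed99c2c, f238861}.
Only in 21cee36's history (ahead): {} — 0.
Only in b26f1aa's history (behind): {166c5bf, 7b61f2a, 90647cf, 9489ac1, b26f1aa} — 5.

0 ahead, 5 behind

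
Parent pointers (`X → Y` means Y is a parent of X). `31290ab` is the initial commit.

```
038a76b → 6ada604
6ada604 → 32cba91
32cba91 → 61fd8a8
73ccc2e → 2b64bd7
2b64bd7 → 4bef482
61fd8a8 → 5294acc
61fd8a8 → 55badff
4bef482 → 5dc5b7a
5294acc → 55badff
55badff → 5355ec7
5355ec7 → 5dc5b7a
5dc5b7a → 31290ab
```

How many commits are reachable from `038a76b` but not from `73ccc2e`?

7

Reachable from 038a76b: {038a76b, 31290ab, 32cba91, 5294acc, 5355ec7, 55badff, 5dc5b7a, 61fd8a8, 6ada604}.
Reachable from 73ccc2e: {2b64bd7, 31290ab, 4bef482, 5dc5b7a, 73ccc2e}.
In 038a76b's history but not 73ccc2e's: {038a76b, 32cba91, 5294acc, 5355ec7, 55badff, 61fd8a8, 6ada604} — 7 commits.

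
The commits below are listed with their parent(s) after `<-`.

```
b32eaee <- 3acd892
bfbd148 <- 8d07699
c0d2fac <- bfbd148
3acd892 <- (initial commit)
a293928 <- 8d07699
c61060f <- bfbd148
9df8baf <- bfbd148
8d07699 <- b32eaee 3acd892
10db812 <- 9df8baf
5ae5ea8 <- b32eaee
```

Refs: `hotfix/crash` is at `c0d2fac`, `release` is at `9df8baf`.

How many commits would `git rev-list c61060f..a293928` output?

1

Reachable from a293928: {3acd892, 8d07699, a293928, b32eaee}.
Reachable from c61060f: {3acd892, 8d07699, b32eaee, bfbd148, c61060f}.
In a293928's history but not c61060f's: {a293928} — 1 commit.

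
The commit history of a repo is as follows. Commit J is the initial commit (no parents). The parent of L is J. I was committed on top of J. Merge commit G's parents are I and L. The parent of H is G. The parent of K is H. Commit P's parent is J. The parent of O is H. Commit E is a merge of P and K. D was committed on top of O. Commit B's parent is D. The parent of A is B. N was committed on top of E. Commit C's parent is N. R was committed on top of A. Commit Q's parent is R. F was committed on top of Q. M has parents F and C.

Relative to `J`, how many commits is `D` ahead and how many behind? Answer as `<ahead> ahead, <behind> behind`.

6 ahead, 0 behind

Reachable from D: {D, G, H, I, J, L, O}.
Reachable from J: {J}.
Only in D's history (ahead): {D, G, H, I, L, O} — 6.
Only in J's history (behind): {} — 0.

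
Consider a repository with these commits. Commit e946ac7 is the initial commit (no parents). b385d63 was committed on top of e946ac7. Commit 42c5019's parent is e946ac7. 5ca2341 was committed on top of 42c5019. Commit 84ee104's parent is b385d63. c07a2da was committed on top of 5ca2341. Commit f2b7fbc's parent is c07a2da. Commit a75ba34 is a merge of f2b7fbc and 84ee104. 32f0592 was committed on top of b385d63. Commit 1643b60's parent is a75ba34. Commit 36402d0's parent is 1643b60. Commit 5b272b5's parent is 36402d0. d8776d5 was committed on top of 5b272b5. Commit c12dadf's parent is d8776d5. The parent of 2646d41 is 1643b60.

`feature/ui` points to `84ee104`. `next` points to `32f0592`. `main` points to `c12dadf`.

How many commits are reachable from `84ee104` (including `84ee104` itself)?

3

Walking parent pointers from 84ee104: reachable set = {84ee104, b385d63, e946ac7}.
That is 3 commits.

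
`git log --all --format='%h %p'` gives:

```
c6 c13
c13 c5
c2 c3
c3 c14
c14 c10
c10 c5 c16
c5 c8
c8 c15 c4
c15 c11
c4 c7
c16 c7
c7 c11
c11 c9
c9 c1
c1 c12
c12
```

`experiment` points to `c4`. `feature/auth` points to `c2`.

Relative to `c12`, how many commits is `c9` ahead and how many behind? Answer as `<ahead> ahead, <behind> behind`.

2 ahead, 0 behind

Reachable from c9: {c1, c12, c9}.
Reachable from c12: {c12}.
Only in c9's history (ahead): {c1, c9} — 2.
Only in c12's history (behind): {} — 0.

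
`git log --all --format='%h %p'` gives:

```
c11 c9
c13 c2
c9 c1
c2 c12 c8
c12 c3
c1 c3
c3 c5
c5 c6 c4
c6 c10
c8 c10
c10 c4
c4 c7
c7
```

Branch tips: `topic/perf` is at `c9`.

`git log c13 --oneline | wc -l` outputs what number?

Walking parent pointers from c13: reachable set = {c10, c12, c13, c2, c3, c4, c5, c6, c7, c8}.
That is 10 commits.

10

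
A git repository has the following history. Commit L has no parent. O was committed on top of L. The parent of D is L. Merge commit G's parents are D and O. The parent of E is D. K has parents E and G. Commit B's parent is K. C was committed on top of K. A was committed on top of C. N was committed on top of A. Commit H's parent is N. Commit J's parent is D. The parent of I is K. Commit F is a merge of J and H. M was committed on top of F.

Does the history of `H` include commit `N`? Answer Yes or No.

Yes

Ancestors of H (commits reachable by following parents): {A, C, D, E, G, H, K, L, N, O}.
N is in that set, so it is an ancestor of H.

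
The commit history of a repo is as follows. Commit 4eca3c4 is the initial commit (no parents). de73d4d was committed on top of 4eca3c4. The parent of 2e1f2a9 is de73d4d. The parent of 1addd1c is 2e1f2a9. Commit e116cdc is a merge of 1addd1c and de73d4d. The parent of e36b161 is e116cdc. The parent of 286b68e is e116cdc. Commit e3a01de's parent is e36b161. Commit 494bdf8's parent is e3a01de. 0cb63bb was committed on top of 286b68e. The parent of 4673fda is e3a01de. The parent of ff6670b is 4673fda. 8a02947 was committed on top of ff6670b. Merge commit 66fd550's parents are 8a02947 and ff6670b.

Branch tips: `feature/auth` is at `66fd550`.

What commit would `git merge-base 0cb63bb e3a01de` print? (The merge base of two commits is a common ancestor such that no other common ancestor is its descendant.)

Ancestors of 0cb63bb: {0cb63bb, 1addd1c, 286b68e, 2e1f2a9, 4eca3c4, de73d4d, e116cdc}.
Ancestors of e3a01de: {1addd1c, 2e1f2a9, 4eca3c4, de73d4d, e116cdc, e36b161, e3a01de}.
Common ancestors: {1addd1c, 2e1f2a9, 4eca3c4, de73d4d, e116cdc}.
Among these, e116cdc is not an ancestor of any other common ancestor — it is the merge base.

e116cdc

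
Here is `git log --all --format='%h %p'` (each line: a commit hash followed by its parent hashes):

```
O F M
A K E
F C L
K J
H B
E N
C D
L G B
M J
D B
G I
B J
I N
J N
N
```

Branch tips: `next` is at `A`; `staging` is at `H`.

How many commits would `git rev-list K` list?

Walking parent pointers from K: reachable set = {J, K, N}.
That is 3 commits.

3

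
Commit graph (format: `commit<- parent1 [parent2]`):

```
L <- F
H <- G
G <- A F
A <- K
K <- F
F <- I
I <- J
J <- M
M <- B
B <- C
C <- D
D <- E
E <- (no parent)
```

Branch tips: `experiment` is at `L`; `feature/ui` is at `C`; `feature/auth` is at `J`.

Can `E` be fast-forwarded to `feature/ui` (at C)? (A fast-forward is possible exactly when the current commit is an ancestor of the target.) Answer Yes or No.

A fast-forward from E to C is possible iff E is an ancestor of C.
Ancestors of C: {C, D, E}.
E is among them, so fast-forward is possible.

Yes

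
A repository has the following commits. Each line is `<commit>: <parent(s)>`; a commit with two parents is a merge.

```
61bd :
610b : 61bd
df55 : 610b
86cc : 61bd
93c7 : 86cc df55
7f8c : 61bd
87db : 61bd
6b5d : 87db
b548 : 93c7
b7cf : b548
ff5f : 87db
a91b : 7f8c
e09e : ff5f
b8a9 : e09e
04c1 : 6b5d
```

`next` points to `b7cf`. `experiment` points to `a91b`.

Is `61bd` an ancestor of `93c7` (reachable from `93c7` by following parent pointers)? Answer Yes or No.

Ancestors of 93c7 (commits reachable by following parents): {610b, 61bd, 86cc, 93c7, df55}.
61bd is in that set, so it is an ancestor of 93c7.

Yes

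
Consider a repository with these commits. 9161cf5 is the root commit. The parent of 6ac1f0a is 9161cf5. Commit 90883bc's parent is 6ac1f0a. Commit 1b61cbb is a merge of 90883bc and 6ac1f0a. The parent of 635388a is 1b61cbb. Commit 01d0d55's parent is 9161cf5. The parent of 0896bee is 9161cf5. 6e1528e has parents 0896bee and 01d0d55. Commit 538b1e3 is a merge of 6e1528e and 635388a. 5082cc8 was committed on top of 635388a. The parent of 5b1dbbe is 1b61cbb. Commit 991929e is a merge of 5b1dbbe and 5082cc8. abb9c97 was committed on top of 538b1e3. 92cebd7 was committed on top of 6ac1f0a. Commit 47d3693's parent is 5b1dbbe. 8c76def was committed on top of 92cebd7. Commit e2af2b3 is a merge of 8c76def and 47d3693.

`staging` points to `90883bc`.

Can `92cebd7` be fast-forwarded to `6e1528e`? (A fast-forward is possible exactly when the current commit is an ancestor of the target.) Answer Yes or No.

A fast-forward from 92cebd7 to 6e1528e is possible iff 92cebd7 is an ancestor of 6e1528e.
Ancestors of 6e1528e: {01d0d55, 0896bee, 6e1528e, 9161cf5}.
92cebd7 is not among them, so fast-forward is not possible.

No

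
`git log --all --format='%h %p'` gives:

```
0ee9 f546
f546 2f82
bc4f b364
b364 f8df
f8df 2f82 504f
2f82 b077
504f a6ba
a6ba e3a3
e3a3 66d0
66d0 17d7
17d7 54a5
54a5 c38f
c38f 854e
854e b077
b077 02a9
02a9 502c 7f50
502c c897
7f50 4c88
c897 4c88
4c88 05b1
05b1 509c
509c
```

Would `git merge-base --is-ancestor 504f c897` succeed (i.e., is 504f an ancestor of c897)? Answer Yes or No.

No

Ancestors of c897: {05b1, 4c88, 509c, c897}.
504f is not in that set, so it is not an ancestor of c897.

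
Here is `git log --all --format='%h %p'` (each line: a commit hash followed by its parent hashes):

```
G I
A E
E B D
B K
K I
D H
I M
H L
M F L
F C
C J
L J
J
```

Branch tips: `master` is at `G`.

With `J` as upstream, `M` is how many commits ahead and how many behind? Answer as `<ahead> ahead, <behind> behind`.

4 ahead, 0 behind

Reachable from M: {C, F, J, L, M}.
Reachable from J: {J}.
Only in M's history (ahead): {C, F, L, M} — 4.
Only in J's history (behind): {} — 0.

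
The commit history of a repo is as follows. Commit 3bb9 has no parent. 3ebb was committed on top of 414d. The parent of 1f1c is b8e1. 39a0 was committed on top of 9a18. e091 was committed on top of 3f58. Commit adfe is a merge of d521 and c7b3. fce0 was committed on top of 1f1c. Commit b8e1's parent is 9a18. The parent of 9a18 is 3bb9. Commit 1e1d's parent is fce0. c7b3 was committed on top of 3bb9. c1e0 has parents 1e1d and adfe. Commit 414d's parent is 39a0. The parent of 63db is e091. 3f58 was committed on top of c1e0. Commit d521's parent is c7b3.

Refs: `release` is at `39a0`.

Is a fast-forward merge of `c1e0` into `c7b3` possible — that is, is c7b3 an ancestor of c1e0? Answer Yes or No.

A fast-forward from c7b3 to c1e0 is possible iff c7b3 is an ancestor of c1e0.
Ancestors of c1e0: {1e1d, 1f1c, 3bb9, 9a18, adfe, b8e1, c1e0, c7b3, d521, fce0}.
c7b3 is among them, so fast-forward is possible.

Yes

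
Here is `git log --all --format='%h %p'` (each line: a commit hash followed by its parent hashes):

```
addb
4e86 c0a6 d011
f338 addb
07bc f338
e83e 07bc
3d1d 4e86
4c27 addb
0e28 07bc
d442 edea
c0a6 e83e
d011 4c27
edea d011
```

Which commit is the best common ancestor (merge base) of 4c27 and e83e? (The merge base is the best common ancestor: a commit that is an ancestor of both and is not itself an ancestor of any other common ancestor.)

addb

Ancestors of 4c27: {4c27, addb}.
Ancestors of e83e: {07bc, addb, e83e, f338}.
Common ancestors: {addb}.
The only common ancestor is addb, so it is the merge base.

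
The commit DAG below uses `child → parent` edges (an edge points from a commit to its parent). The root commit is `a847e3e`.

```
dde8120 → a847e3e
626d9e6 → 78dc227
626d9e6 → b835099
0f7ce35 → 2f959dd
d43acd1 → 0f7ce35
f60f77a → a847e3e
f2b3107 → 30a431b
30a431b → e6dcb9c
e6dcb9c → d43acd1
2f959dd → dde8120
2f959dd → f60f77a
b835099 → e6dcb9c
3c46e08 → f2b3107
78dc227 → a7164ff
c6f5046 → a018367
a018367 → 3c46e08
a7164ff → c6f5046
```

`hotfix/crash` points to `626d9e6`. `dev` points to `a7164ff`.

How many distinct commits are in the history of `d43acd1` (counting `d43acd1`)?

6

Walking parent pointers from d43acd1: reachable set = {0f7ce35, 2f959dd, a847e3e, d43acd1, dde8120, f60f77a}.
That is 6 commits.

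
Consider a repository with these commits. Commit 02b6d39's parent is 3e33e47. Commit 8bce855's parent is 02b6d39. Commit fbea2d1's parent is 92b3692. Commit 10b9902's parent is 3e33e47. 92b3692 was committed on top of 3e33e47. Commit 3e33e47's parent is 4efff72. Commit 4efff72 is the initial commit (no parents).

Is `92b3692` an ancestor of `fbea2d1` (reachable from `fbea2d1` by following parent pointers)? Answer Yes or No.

Ancestors of fbea2d1 (commits reachable by following parents): {3e33e47, 4efff72, 92b3692, fbea2d1}.
92b3692 is in that set, so it is an ancestor of fbea2d1.

Yes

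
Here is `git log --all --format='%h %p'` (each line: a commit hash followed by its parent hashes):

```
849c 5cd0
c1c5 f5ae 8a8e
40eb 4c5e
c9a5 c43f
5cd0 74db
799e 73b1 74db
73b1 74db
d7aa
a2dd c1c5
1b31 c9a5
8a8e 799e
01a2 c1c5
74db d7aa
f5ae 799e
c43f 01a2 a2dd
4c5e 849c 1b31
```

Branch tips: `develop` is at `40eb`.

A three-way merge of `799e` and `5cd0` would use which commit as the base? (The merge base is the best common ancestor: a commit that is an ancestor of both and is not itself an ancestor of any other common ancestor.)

74db

Ancestors of 799e: {73b1, 74db, 799e, d7aa}.
Ancestors of 5cd0: {5cd0, 74db, d7aa}.
Common ancestors: {74db, d7aa}.
Among these, 74db is not an ancestor of any other common ancestor — it is the merge base.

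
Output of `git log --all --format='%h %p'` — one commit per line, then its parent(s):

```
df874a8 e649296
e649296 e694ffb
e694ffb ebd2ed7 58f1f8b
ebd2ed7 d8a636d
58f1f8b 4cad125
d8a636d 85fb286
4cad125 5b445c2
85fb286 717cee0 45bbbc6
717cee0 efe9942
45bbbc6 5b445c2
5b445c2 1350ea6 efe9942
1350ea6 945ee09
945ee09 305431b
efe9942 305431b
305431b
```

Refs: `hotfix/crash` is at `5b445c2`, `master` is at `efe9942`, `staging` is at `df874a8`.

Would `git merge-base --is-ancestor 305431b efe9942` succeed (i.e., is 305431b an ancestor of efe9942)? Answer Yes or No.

Ancestors of efe9942 (commits reachable by following parents): {305431b, efe9942}.
305431b is in that set, so it is an ancestor of efe9942.

Yes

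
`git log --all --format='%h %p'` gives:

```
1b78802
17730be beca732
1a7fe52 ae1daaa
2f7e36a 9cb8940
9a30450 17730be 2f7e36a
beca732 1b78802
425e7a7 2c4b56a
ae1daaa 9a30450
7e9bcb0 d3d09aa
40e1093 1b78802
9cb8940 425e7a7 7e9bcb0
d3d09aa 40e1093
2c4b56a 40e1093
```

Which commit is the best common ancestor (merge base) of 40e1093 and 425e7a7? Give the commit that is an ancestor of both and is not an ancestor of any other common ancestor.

Ancestors of 40e1093: {1b78802, 40e1093}.
Ancestors of 425e7a7: {1b78802, 2c4b56a, 40e1093, 425e7a7}.
Common ancestors: {1b78802, 40e1093}.
Among these, 40e1093 is not an ancestor of any other common ancestor — it is the merge base.

40e1093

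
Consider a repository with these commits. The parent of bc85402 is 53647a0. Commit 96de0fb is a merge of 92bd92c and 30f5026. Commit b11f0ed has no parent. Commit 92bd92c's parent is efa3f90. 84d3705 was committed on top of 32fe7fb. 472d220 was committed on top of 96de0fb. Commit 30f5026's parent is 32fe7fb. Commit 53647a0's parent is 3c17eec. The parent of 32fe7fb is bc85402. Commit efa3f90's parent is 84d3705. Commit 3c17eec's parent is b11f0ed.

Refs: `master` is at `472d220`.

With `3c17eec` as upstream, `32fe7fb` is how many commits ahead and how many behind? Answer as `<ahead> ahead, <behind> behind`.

3 ahead, 0 behind

Reachable from 32fe7fb: {32fe7fb, 3c17eec, 53647a0, b11f0ed, bc85402}.
Reachable from 3c17eec: {3c17eec, b11f0ed}.
Only in 32fe7fb's history (ahead): {32fe7fb, 53647a0, bc85402} — 3.
Only in 3c17eec's history (behind): {} — 0.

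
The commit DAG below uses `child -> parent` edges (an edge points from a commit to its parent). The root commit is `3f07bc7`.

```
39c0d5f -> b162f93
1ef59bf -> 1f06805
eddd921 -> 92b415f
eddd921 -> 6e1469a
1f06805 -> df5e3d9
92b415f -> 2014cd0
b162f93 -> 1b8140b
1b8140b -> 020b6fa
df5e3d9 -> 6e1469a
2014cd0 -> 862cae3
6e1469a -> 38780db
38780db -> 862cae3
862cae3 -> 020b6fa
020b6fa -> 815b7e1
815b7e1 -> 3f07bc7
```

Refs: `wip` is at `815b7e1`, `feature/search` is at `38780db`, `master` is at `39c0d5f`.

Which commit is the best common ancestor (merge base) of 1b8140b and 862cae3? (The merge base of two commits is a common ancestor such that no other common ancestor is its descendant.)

020b6fa

Ancestors of 1b8140b: {020b6fa, 1b8140b, 3f07bc7, 815b7e1}.
Ancestors of 862cae3: {020b6fa, 3f07bc7, 815b7e1, 862cae3}.
Common ancestors: {020b6fa, 3f07bc7, 815b7e1}.
Among these, 020b6fa is not an ancestor of any other common ancestor — it is the merge base.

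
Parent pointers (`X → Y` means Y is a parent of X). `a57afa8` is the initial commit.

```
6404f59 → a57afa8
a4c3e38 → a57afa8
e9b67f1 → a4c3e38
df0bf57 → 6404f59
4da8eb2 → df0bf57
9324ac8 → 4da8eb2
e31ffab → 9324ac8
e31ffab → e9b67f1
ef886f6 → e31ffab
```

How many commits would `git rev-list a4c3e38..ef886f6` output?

Reachable from ef886f6: {4da8eb2, 6404f59, 9324ac8, a4c3e38, a57afa8, df0bf57, e31ffab, e9b67f1, ef886f6}.
Reachable from a4c3e38: {a4c3e38, a57afa8}.
In ef886f6's history but not a4c3e38's: {4da8eb2, 6404f59, 9324ac8, df0bf57, e31ffab, e9b67f1, ef886f6} — 7 commits.

7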